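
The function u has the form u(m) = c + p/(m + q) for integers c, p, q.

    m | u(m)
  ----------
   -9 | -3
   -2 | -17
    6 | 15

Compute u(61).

4

(u(m) − c)(m + q) = p for each data point; the three points give a linear system in c and q, then p follows.
Solving: c = 3, q = -1, p = 60, so u(m) = 3 + 60/(m − 1).
Then u(61) = 3 + 60/60 = 4.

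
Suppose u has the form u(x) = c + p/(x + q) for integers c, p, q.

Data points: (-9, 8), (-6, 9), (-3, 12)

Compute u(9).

(u(x) − c)(x + q) = p for each data point; the three points give a linear system in c and q, then p follows.
Solving: c = 6, q = 0, p = -18, so u(x) = 6 − 18/(x + 0).
Then u(9) = 6 − 18/9 = 4.

4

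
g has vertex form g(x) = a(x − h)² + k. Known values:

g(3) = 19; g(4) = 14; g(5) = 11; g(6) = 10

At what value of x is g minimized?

First differences -5, -3, -1; second difference 2 = 2a, so a = 1.
Expanding, the x-coefficient is −2ah = -2h; matching it to the data gives h = 6, and then k = 10.
So g(x) = 1(x − 6)² + 10.
Hence h = 6.

6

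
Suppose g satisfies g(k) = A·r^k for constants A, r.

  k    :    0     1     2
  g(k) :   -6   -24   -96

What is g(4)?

-1536

Consecutive ratio: -24/(-6) = 4, and -96/(-24) = 4, so r = 4.
Then A·4^0 = -6 gives A = -6, and g(k) = -6·4^k.
g(4) = -6·4^4 = -1536.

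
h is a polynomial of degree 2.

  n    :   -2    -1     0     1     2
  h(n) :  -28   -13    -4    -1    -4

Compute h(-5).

-109

First differences: 15, 9, 3, -3. Second differences: -6, -6, -6.
Level-2 differences are constant, so h has degree 2.
Fitting a degree-2 polynomial gives h(n) = -3n² + 6n - 4.
Then h(-5) = -109.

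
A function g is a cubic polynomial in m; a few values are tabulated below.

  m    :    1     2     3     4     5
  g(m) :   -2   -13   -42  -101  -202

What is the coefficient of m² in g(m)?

3

Write g(m) = am³ + bm² + cm + d; the 5 given values yield a linear system in the 4 coefficients.
Solving, g(m) = -2m³ + 3m² - 6m + 3.
The coefficient of m² is 3.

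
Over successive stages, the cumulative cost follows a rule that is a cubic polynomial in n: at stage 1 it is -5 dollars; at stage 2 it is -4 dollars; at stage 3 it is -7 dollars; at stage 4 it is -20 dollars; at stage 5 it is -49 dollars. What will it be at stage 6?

-100

Write the value at n as Q(n).
First differences: 1, -3, -13, -29. Second differences: -4, -10, -16. Third differences: -6, -6.
Level-3 differences are constant, so Q has degree 3.
Fitting a degree-3 polynomial gives Q(n) = -n³ + 4n² - 4n - 4.
Then Q(6) = -100.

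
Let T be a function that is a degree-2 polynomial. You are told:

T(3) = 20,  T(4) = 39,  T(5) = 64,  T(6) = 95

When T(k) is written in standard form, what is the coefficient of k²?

3

Write T(k) = ak² + bk + c; the 4 given values yield a linear system in the 3 coefficients.
Solving, T(k) = 3k² - 2k - 1.
The coefficient of k² is 3.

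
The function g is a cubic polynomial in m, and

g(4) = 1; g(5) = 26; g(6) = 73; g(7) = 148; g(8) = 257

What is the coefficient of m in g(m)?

0

Write g(m) = am³ + bm² + cm + d; the 5 given values yield a linear system in the 4 coefficients.
Solving, g(m) = m³ - 4m² + 1.
The coefficient of m is 0.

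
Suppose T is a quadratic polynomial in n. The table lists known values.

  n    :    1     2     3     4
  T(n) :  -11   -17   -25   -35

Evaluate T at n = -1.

-5

First differences: -6, -8, -10. Second differences: -2, -2.
Level-2 differences are constant, so T has degree 2.
Fitting a degree-2 polynomial gives T(n) = -n² - 3n - 7.
Then T(-1) = -5.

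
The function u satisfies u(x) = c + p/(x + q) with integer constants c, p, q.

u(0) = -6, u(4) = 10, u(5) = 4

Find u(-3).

(u(x) − c)(x + q) = p for each data point; the three points give a linear system in c and q, then p follows.
Solving: c = -2, q = -3, p = 12, so u(x) = -2 + 12/(x − 3).
Then u(-3) = -2 + 12/(-6) = -4.

-4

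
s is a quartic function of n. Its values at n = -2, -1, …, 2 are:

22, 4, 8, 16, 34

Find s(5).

Write s(n) = an^4 + bn³ + cn² + dn + e; the 5 given values yield a linear system in the 5 coefficients.
Solving, s(n) = n^4 - n³ + n² + 7n + 8.
Then s(5) = 568.

568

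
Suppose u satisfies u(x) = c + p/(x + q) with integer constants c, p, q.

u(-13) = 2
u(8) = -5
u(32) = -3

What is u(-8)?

7

(u(x) − c)(x + q) = p for each data point; the three points give a linear system in c and q, then p follows.
Solving: c = -2, q = 4, p = -36, so u(x) = -2 − 36/(x + 4).
Then u(-8) = -2 − 36/(-4) = 7.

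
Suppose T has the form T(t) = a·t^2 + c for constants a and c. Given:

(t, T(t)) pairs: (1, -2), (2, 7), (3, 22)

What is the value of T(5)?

From T(1) = -2 and T(2) = 7: 1a + c = -2 and 4a + c = 7.
Subtracting: 3a = 9, so a = 3; then c = -2 − 3·1 = -5.
So T(t) = 3t² − 5, and T(5) = 70.

70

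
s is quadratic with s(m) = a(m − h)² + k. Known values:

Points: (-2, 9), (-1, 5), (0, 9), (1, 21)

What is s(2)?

41

First differences -4, 4, 12; second difference 8 = 2a, so a = 4.
Expanding, the m-coefficient is −2ah = -8h; matching it to the data gives h = -1, and then k = 5.
So s(m) = 4(m + 1)² + 5.
s(2) = 4·3² + 5 = 41.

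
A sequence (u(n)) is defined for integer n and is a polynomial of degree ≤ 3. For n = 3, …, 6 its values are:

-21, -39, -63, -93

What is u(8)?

First differences: -18, -24, -30. Second differences: -6, -6.
Level-2 differences are constant, so u has degree 2.
Fitting a degree-2 polynomial gives u(n) = -3n² + 3n - 3.
Then u(8) = -171.

-171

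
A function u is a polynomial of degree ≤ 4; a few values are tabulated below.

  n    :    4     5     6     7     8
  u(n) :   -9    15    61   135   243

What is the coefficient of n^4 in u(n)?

0

First differences: 24, 46, 74, 108. Second differences: 22, 28, 34. Third differences: 6, 6.
Level-3 differences are constant, so u has degree 3.
Fitting a degree-3 polynomial gives u(n) = n³ - 4n² - n - 5.
The coefficient of n^4 is 0.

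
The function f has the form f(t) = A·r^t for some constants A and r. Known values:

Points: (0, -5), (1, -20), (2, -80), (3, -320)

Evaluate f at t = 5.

Consecutive ratio: -20/(-5) = 4, and -80/(-20) = 4, so r = 4.
Then A·4^0 = -5 gives A = -5, and f(t) = -5·4^t.
f(5) = -5·4^5 = -5120.

-5120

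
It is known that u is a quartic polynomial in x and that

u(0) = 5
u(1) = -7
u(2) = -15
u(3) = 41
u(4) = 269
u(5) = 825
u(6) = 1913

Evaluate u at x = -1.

9

Write u(x) = ax^4 + bx³ + cx² + dx + e; the 7 given values yield a linear system in the 5 coefficients.
Solving, u(x) = 2x^4 - 2x³ - 6x² - 6x + 5.
Then u(-1) = 9.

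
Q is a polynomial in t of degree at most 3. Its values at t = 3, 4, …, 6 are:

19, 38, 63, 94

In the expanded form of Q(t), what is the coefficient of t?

-2

Write Q(t) = at³ + bt² + ct + d; the 4 given values yield a linear system in the 4 coefficients.
Solving, the leading coefficient vanishes, and Q(t) = 3t² - 2t - 2.
The coefficient of t is -2.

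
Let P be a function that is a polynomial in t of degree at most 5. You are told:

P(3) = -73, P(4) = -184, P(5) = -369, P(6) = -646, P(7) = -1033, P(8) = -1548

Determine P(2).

First differences: -111, -185, -277, -387, -515. Second differences: -74, -92, -110, -128. Third differences: -18, -18, -18.
Level-3 differences are constant, so P has degree 3.
Fitting a degree-3 polynomial gives P(t) = -3t³ - t² + 7t - 4.
Then P(2) = -18.

-18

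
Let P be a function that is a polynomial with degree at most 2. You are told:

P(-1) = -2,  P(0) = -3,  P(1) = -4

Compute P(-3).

0

First differences: -1, -1.
Level-1 differences are constant, so P has degree 1.
Fitting a degree-1 polynomial gives P(x) = -x - 3.
Then P(-3) = 0.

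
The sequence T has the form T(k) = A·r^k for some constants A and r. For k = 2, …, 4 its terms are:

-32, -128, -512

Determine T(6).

Consecutive ratio: -128/(-32) = 4, and -512/(-128) = 4, so r = 4.
Then A·4^2 = -32 gives A = -2, and T(k) = -2·4^k.
T(6) = -2·4^6 = -8192.

-8192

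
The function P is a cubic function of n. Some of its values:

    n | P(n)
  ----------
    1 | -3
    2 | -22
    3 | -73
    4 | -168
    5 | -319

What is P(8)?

-1228

First differences: -19, -51, -95, -151. Second differences: -32, -44, -56. Third differences: -12, -12.
Level-3 differences are constant, so P has degree 3.
Fitting a degree-3 polynomial gives P(n) = -2n³ - 4n² + 7n - 4.
Then P(8) = -1228.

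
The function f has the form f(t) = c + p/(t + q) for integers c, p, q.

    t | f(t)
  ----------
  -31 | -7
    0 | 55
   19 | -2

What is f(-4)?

(f(t) − c)(t + q) = p for each data point; the three points give a linear system in c and q, then p follows.
Solving: c = -5, q = 1, p = 60, so f(t) = -5 + 60/(t + 1).
Then f(-4) = -5 + 60/(-3) = -25.

-25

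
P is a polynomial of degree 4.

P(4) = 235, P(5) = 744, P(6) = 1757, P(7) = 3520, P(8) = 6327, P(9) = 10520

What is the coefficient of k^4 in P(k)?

First differences: 509, 1013, 1763, 2807, 4193. Second differences: 504, 750, 1044, 1386. Third differences: 246, 294, 342. Fourth differences: 48, 48.
Level-4 differences are constant, so P has degree 4.
Fitting a degree-4 polynomial gives P(k) = 2k^4 - 3k³ - 5k² - k - 1.
The coefficient of k^4 is 2.

2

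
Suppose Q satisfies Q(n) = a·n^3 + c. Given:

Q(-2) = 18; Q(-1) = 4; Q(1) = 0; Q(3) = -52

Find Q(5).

-248

From Q(-2) = 18 and Q(-1) = 4: -8a + c = 18 and -1a + c = 4.
Subtracting: 7a = -14, so a = -2; then c = 18 − (-2)·(-8) = 2.
So Q(n) = -2n³ + 2, and Q(5) = -248.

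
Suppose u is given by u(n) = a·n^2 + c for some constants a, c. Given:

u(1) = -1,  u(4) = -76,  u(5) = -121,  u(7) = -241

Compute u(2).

From u(1) = -1 and u(4) = -76: 1a + c = -1 and 16a + c = -76.
Subtracting: 15a = -75, so a = -5; then c = -1 − (-5)·1 = 4.
So u(n) = -5n² + 4, and u(2) = -16.

-16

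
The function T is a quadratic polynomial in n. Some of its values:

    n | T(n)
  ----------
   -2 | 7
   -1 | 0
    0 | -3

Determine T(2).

3

Write T(n) = an² + bn + c; the 3 given values yield a linear system in the 3 coefficients.
Solving, T(n) = 2n² - n - 3.
Then T(2) = 3.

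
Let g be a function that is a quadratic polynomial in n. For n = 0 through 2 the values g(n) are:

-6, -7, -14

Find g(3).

Write g(n) = an² + bn + c; the 3 given values yield a linear system in the 3 coefficients.
Solving, g(n) = -3n² + 2n - 6.
Then g(3) = -27.

-27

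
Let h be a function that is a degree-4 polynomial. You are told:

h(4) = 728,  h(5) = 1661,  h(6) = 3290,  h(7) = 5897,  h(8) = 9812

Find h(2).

Write h(n) = an^4 + bn³ + cn² + dn + e; the 5 given values yield a linear system in the 5 coefficients.
Solving, h(n) = 2n^4 + 3n³ + n² + 3n - 4.
Then h(2) = 62.

62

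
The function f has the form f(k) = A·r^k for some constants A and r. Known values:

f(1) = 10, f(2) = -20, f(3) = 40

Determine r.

Consecutive ratio: -20/10 = -2, and 40/(-20) = -2, so r = -2.
Then A·(-2)^1 = 10 gives A = -5, and f(k) = -5·(-2)^k.

-2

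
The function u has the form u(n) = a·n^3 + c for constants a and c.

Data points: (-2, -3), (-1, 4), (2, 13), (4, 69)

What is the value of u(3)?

From u(-2) = -3 and u(-1) = 4: -8a + c = -3 and -1a + c = 4.
Subtracting: 7a = 7, so a = 1; then c = -3 − 1·(-8) = 5.
So u(n) = 1n³ + 5, and u(3) = 32.

32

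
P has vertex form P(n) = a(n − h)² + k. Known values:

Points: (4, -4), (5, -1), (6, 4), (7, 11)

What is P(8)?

First differences 3, 5, 7; second difference 2 = 2a, so a = 1.
Expanding, the n-coefficient is −2ah = -2h; matching it to the data gives h = 3, and then k = -5.
So P(n) = 1(n − 3)² − 5.
P(8) = 1·5² − 5 = 20.

20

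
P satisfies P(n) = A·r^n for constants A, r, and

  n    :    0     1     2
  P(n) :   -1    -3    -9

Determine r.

Consecutive ratio: -3/(-1) = 3, and -9/(-3) = 3, so r = 3.
Then A·3^0 = -1 gives A = -1, and P(n) = -1·3^n.

3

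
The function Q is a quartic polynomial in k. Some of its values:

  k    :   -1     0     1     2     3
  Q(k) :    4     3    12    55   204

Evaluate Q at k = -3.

Write Q(k) = ak^4 + bk³ + ck² + dk + e; the 5 given values yield a linear system in the 5 coefficients.
Solving, Q(k) = 2k^4 + 3k² + 4k + 3.
Then Q(-3) = 180.

180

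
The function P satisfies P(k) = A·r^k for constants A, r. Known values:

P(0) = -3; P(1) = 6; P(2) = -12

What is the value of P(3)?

Consecutive ratio: 6/(-3) = -2, and -12/6 = -2, so r = -2.
Then A·(-2)^0 = -3 gives A = -3, and P(k) = -3·(-2)^k.
P(3) = -3·(-2)^3 = 24.

24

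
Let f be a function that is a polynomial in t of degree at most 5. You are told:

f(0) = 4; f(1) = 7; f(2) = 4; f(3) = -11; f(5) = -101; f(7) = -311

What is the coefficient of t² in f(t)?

0

Write f(t) = at^5 + bt^4 + ct³ + dt² + et + p; the 6 given values yield a linear system in the 6 coefficients.
Solving, the top 2 coefficients vanish, and f(t) = -t³ + 4t + 4.
The coefficient of t² is 0.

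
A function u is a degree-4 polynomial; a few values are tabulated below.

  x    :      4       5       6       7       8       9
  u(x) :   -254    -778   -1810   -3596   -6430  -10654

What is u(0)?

2

First differences: -524, -1032, -1786, -2834, -4224. Second differences: -508, -754, -1048, -1390. Third differences: -246, -294, -342. Fourth differences: -48, -48.
Level-4 differences are constant, so u has degree 4.
Fitting a degree-4 polynomial gives u(x) = -2x^4 + 3x³ + 3x² + 4x + 2.
The constant term is u(0) = 2.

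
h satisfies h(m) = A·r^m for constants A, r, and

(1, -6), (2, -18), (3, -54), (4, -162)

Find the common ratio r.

Consecutive ratio: -18/(-6) = 3, and -54/(-18) = 3, so r = 3.
Then A·3^1 = -6 gives A = -2, and h(m) = -2·3^m.

3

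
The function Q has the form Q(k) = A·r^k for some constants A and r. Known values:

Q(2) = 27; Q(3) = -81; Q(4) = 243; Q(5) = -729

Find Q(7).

Consecutive ratio: -81/27 = -3, and 243/(-81) = -3, so r = -3.
Then A·(-3)^2 = 27 gives A = 3, and Q(k) = 3·(-3)^k.
Q(7) = 3·(-3)^7 = -6561.

-6561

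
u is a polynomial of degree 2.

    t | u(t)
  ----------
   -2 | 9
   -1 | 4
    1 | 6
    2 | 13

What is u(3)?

Write u(t) = at² + bt + c; the 4 given values yield a linear system in the 3 coefficients.
Solving, u(t) = 2t² + t + 3.
Then u(3) = 24.

24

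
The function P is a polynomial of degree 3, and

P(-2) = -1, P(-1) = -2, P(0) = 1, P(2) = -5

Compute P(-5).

Write P(t) = at³ + bt² + ct + d; the 4 given values yield a linear system in the 4 coefficients.
Solving, P(t) = -t³ - t² + 3t + 1.
Then P(-5) = 86.

86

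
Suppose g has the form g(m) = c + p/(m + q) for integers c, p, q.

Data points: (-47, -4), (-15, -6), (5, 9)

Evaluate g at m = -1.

(g(m) − c)(m + q) = p for each data point; the three points give a linear system in c and q, then p follows.
Solving: c = -3, q = -1, p = 48, so g(m) = -3 + 48/(m − 1).
Then g(-1) = -3 + 48/(-2) = -27.

-27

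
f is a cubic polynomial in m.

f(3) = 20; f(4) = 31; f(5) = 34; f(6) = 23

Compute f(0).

Write f(m) = am³ + bm² + cm + d; the 4 given values yield a linear system in the 4 coefficients.
Solving, f(m) = -m³ + 8m² - 8m - 1.
Then f(0) = -1.

-1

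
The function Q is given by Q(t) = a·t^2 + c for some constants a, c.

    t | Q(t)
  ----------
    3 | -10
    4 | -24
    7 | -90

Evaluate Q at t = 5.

-42

From Q(3) = -10 and Q(4) = -24: 9a + c = -10 and 16a + c = -24.
Subtracting: 7a = -14, so a = -2; then c = -10 − (-2)·9 = 8.
So Q(t) = -2t² + 8, and Q(5) = -42.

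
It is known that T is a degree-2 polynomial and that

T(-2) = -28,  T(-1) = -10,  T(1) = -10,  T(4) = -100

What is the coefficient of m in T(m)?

Write T(m) = am² + bm + c; the 4 given values yield a linear system in the 3 coefficients.
Solving, T(m) = -6m² - 4.
The coefficient of m is 0.

0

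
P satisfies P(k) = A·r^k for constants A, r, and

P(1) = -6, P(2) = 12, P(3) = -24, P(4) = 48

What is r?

-2

Consecutive ratio: 12/(-6) = -2, and -24/12 = -2, so r = -2.
Then A·(-2)^1 = -6 gives A = 3, and P(k) = 3·(-2)^k.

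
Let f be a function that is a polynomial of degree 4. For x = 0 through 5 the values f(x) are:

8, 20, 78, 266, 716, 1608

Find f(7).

5678

First differences: 12, 58, 188, 450, 892. Second differences: 46, 130, 262, 442. Third differences: 84, 132, 180. Fourth differences: 48, 48.
Level-4 differences are constant, so f has degree 4.
Fitting a degree-4 polynomial gives f(x) = 2x^4 + 2x³ + 3x² + 5x + 8.
Then f(7) = 5678.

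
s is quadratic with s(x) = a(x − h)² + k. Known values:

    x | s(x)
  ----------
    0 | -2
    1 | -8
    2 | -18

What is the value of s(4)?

-50

First differences -6, -10; second difference -4 = 2a, so a = -2.
Expanding, the x-coefficient is −2ah = 4h; matching it to the data gives h = -1, and then k = 0.
So s(x) = -2(x + 1)² + 0.
s(4) = -2·5² + 0 = -50.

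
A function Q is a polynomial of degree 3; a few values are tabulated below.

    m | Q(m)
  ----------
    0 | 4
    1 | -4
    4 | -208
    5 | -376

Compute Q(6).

Write Q(m) = am³ + bm² + cm + d; the 4 given values yield a linear system in the 4 coefficients.
Solving, Q(m) = -2m³ - 5m² - m + 4.
Then Q(6) = -614.

-614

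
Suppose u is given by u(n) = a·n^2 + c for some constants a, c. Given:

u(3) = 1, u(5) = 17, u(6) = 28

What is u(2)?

From u(3) = 1 and u(5) = 17: 9a + c = 1 and 25a + c = 17.
Subtracting: 16a = 16, so a = 1; then c = 1 − 1·9 = -8.
So u(n) = 1n² − 8, and u(2) = -4.

-4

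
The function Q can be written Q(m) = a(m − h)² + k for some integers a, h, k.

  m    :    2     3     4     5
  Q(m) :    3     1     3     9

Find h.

First differences -2, 2, 6; second difference 4 = 2a, so a = 2.
Expanding, the m-coefficient is −2ah = -4h; matching it to the data gives h = 3, and then k = 1.
So Q(m) = 2(m − 3)² + 1.
Hence h = 3.

3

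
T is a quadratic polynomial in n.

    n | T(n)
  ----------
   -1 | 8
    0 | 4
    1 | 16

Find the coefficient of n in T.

4

Write T(n) = an² + bn + c; the 3 given values yield a linear system in the 3 coefficients.
Solving, T(n) = 8n² + 4n + 4.
The coefficient of n is 4.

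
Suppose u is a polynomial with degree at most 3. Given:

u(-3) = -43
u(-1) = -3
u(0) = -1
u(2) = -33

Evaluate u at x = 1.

Write u(x) = ax³ + bx² + cx + d; the 4 given values yield a linear system in the 4 coefficients.
Solving, the leading coefficient vanishes, and u(x) = -6x² - 4x - 1.
Then u(1) = -11.

-11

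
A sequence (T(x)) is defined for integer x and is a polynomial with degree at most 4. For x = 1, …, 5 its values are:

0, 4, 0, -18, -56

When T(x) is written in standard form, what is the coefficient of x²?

2

Write T(x) = ax^4 + bx³ + cx² + dx + e; the 5 given values yield a linear system in the 5 coefficients.
Solving, the leading coefficient vanishes, and T(x) = -x³ + 2x² + 5x - 6.
The coefficient of x² is 2.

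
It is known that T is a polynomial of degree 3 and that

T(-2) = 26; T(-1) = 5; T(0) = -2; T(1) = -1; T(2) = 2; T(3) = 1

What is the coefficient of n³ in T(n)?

-1

Write T(n) = an³ + bn² + cn + d; the 6 given values yield a linear system in the 4 coefficients.
Solving, T(n) = -n³ + 4n² - 2n - 2.
The coefficient of n³ is -1.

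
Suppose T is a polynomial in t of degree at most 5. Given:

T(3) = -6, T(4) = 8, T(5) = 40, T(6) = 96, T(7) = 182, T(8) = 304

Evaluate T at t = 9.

468

First differences: 14, 32, 56, 86, 122. Second differences: 18, 24, 30, 36. Third differences: 6, 6, 6.
Level-3 differences are constant, so T has degree 3.
Extending the table by one column gives the next first difference 164, so T(9) = 304 + 164 = 468.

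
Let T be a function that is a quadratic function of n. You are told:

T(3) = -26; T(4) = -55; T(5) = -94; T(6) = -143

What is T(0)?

First differences: -29, -39, -49. Second differences: -10, -10.
Level-2 differences are constant, so T has degree 2.
Fitting a degree-2 polynomial gives T(n) = -5n² + 6n + 1.
The constant term is T(0) = 1.

1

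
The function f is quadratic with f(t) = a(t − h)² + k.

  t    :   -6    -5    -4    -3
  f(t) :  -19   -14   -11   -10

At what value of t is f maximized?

First differences 5, 3, 1; second difference -2 = 2a, so a = -1.
Expanding, the t-coefficient is −2ah = 2h; matching it to the data gives h = -3, and then k = -10.
So f(t) = -1(t + 3)² − 10.
Hence h = -3.

-3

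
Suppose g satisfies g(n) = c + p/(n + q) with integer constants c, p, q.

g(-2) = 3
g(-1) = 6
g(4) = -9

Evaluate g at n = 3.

-12

(g(n) − c)(n + q) = p for each data point; the three points give a linear system in c and q, then p follows.
Solving: c = -3, q = -1, p = -18, so g(n) = -3 − 18/(n − 1).
Then g(3) = -3 − 18/2 = -12.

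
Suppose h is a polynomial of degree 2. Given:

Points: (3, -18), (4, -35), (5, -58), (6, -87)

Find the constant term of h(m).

-3

Write h(m) = am² + bm + c; the 4 given values yield a linear system in the 3 coefficients.
Solving, h(m) = -3m² + 4m - 3.
The constant term is h(0) = -3.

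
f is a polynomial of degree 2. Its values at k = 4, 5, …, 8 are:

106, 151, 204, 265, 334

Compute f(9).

411

First differences: 45, 53, 61, 69. Second differences: 8, 8, 8.
Level-2 differences are constant, so f has degree 2.
Fitting a degree-2 polynomial gives f(k) = 4k² + 9k + 6.
Then f(9) = 411.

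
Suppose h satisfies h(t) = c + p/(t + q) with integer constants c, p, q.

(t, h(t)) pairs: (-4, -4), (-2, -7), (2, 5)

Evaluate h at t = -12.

-2

(h(t) − c)(t + q) = p for each data point; the three points give a linear system in c and q, then p follows.
Solving: c = -1, q = 0, p = 12, so h(t) = -1 + 12/(t + 0).
Then h(-12) = -1 + 12/(-12) = -2.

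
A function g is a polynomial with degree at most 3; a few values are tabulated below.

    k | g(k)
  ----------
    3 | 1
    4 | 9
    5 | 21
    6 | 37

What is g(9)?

Write g(k) = ak³ + bk² + ck + d; the 4 given values yield a linear system in the 4 coefficients.
Solving, the leading coefficient vanishes, and g(k) = 2k² - 6k + 1.
Then g(9) = 109.

109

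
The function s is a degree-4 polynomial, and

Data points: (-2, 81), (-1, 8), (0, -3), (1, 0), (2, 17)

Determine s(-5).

1872

Write s(x) = ax^4 + bx³ + cx² + dx + e; the 5 given values yield a linear system in the 5 coefficients.
Solving, s(x) = 2x^4 - 4x³ + 5x² - 3.
Then s(-5) = 1872.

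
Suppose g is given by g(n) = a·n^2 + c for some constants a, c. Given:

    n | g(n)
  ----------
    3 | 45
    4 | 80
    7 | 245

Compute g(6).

From g(3) = 45 and g(4) = 80: 9a + c = 45 and 16a + c = 80.
Subtracting: 7a = 35, so a = 5; then c = 45 − 5·9 = 0.
So g(n) = 5n² + 0, and g(6) = 180.

180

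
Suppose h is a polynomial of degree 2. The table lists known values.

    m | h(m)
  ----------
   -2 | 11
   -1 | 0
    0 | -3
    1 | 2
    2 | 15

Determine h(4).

First differences: -11, -3, 5, 13. Second differences: 8, 8, 8.
Level-2 differences are constant, so h has degree 2.
Fitting a degree-2 polynomial gives h(m) = 4m² + m - 3.
Then h(4) = 65.

65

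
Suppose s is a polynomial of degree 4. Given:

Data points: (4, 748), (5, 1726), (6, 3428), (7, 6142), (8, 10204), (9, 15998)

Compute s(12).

48332

First differences: 978, 1702, 2714, 4062, 5794. Second differences: 724, 1012, 1348, 1732. Third differences: 288, 336, 384. Fourth differences: 48, 48.
Level-4 differences are constant, so s has degree 4.
Fitting a degree-4 polynomial gives s(n) = 2n^4 + 4n³ - 4n - 4.
Then s(12) = 48332.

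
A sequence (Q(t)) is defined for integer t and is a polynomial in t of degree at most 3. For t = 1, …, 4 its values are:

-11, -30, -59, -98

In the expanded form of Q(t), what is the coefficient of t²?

First differences: -19, -29, -39. Second differences: -10, -10.
Level-2 differences are constant, so Q has degree 2.
Fitting a degree-2 polynomial gives Q(t) = -5t² - 4t - 2.
The coefficient of t² is -5.

-5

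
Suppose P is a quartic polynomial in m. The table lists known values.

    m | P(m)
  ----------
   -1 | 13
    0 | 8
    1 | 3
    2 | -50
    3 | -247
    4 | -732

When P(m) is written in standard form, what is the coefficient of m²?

First differences: -5, -5, -53, -197, -485. Second differences: 0, -48, -144, -288. Third differences: -48, -96, -144. Fourth differences: -48, -48.
Level-4 differences are constant, so P has degree 4.
Fitting a degree-4 polynomial gives P(m) = -2m^4 - 4m³ + 2m² - m + 8.
The coefficient of m² is 2.

2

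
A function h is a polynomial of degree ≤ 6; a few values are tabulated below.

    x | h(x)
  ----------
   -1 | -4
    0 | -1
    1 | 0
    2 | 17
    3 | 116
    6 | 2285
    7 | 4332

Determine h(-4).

515

Write h(x) = ax^6 + bx^5 + cx^4 + dx³ + ex² + px + q; the 7 given values yield a linear system in the 7 coefficients.
Solving, the top 2 coefficients vanish, and h(x) = 2x^4 - x³ - 3x² + 3x - 1.
Then h(-4) = 515.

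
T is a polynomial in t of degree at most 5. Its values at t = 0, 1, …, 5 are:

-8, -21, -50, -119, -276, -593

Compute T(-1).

-11

First differences: -13, -29, -69, -157, -317. Second differences: -16, -40, -88, -160. Third differences: -24, -48, -72. Fourth differences: -24, -24.
Level-4 differences are constant, so T has degree 4.
Fitting a degree-4 polynomial gives T(t) = -t^4 + 2t³ - 7t² - 7t - 8.
Then T(-1) = -11.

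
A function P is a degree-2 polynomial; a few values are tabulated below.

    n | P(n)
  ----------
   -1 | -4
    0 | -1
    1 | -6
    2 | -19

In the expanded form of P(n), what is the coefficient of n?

First differences: 3, -5, -13. Second differences: -8, -8.
Level-2 differences are constant, so P has degree 2.
Fitting a degree-2 polynomial gives P(n) = -4n² - n - 1.
The coefficient of n is -1.

-1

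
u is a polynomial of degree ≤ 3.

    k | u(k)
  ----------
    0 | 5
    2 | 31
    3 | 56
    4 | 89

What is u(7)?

Write u(k) = ak³ + bk² + ck + d; the 4 given values yield a linear system in the 4 coefficients.
Solving, the leading coefficient vanishes, and u(k) = 4k² + 5k + 5.
Then u(7) = 236.

236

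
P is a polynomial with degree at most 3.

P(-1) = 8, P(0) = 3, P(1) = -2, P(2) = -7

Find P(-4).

23

First differences: -5, -5, -5.
Level-1 differences are constant, so P has degree 1.
Fitting a degree-1 polynomial gives P(x) = -5x + 3.
Then P(-4) = 23.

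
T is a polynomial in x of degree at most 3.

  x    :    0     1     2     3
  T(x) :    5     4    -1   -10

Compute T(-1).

2

Write T(x) = ax³ + bx² + cx + d; the 4 given values yield a linear system in the 4 coefficients.
Solving, the leading coefficient vanishes, and T(x) = -2x² + x + 5.
Then T(-1) = 2.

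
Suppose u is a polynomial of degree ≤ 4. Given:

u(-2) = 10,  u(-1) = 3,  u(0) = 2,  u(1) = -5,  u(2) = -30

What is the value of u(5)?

Write u(x) = ax^4 + bx³ + cx² + dx + e; the 5 given values yield a linear system in the 5 coefficients.
Solving, the leading coefficient vanishes, and u(x) = -2x³ - 3x² - 2x + 2.
Then u(5) = -333.

-333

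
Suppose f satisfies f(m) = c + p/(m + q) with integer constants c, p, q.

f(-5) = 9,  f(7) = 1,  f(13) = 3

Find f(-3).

11

(f(m) − c)(m + q) = p for each data point; the three points give a linear system in c and q, then p follows.
Solving: c = 5, q = -1, p = -24, so f(m) = 5 − 24/(m − 1).
Then f(-3) = 5 − 24/(-4) = 11.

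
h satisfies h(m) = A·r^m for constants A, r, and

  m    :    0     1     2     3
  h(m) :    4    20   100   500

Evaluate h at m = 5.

12500

Consecutive ratio: 20/4 = 5, and 100/20 = 5, so r = 5.
Then A·5^0 = 4 gives A = 4, and h(m) = 4·5^m.
h(5) = 4·5^5 = 12500.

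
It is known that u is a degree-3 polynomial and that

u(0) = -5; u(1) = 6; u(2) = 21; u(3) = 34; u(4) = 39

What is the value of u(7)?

Write u(m) = am³ + bm² + cm + d; the 5 given values yield a linear system in the 4 coefficients.
Solving, u(m) = -m³ + 5m² + 7m - 5.
Then u(7) = -54.

-54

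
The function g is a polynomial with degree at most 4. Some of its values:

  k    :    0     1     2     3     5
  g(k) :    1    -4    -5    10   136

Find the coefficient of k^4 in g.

0

Write g(k) = ak^4 + bk³ + ck² + dk + e; the 5 given values yield a linear system in the 5 coefficients.
Solving, the leading coefficient vanishes, and g(k) = 2k³ - 4k² - 3k + 1.
The coefficient of k^4 is 0.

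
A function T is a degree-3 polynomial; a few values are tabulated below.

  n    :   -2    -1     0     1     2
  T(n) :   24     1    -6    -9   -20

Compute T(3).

-51

First differences: -23, -7, -3, -11. Second differences: 16, 4, -8. Third differences: -12, -12.
Level-3 differences are constant, so T has degree 3.
Fitting a degree-3 polynomial gives T(n) = -2n³ + 2n² - 3n - 6.
Then T(3) = -51.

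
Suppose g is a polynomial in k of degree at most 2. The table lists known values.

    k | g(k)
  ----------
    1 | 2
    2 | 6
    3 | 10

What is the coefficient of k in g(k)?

4

Write g(k) = ak² + bk + c; the 3 given values yield a linear system in the 3 coefficients.
Solving, the leading coefficient vanishes, and g(k) = 4k - 2.
The coefficient of k is 4.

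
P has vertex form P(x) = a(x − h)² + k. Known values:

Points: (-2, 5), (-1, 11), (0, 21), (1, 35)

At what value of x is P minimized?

-3

First differences 6, 10, 14; second difference 4 = 2a, so a = 2.
Expanding, the x-coefficient is −2ah = -4h; matching it to the data gives h = -3, and then k = 3.
So P(x) = 2(x + 3)² + 3.
Hence h = -3.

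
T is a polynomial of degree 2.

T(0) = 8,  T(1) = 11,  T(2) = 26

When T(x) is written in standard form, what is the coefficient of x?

Write T(x) = ax² + bx + c; the 3 given values yield a linear system in the 3 coefficients.
Solving, T(x) = 6x² - 3x + 8.
The coefficient of x is -3.

-3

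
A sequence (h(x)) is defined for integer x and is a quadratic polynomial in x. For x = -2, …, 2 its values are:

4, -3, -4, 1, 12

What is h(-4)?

36

First differences: -7, -1, 5, 11. Second differences: 6, 6, 6.
Level-2 differences are constant, so h has degree 2.
Fitting a degree-2 polynomial gives h(x) = 3x² + 2x - 4.
Then h(-4) = 36.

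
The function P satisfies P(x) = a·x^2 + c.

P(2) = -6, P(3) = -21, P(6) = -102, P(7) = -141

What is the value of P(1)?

From P(2) = -6 and P(3) = -21: 4a + c = -6 and 9a + c = -21.
Subtracting: 5a = -15, so a = -3; then c = -6 − (-3)·4 = 6.
So P(x) = -3x² + 6, and P(1) = 3.

3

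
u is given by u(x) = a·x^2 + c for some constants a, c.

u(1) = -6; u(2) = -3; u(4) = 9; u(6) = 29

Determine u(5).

From u(1) = -6 and u(2) = -3: 1a + c = -6 and 4a + c = -3.
Subtracting: 3a = 3, so a = 1; then c = -6 − 1·1 = -7.
So u(x) = 1x² − 7, and u(5) = 18.

18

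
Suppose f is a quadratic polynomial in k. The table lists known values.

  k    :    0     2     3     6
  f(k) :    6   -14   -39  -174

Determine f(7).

-239

Write f(k) = ak² + bk + c; the 4 given values yield a linear system in the 3 coefficients.
Solving, f(k) = -5k² + 6.
Then f(7) = -239.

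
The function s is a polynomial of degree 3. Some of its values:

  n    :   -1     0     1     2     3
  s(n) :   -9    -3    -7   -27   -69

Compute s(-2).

-19

Write s(n) = an³ + bn² + cn + d; the 5 given values yield a linear system in the 4 coefficients.
Solving, s(n) = -n³ - 5n² + 2n - 3.
Then s(-2) = -19.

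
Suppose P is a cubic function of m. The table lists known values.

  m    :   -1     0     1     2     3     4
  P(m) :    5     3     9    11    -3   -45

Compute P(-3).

First differences: -2, 6, 2, -14, -42. Second differences: 8, -4, -16, -28. Third differences: -12, -12, -12.
Level-3 differences are constant, so P has degree 3.
Fitting a degree-3 polynomial gives P(m) = -2m³ + 4m² + 4m + 3.
Then P(-3) = 81.

81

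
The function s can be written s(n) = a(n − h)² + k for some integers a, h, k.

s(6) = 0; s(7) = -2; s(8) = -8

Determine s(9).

First differences -2, -6; second difference -4 = 2a, so a = -2.
Expanding, the n-coefficient is −2ah = 4h; matching it to the data gives h = 6, and then k = 0.
So s(n) = -2(n − 6)² + 0.
s(9) = -2·3² + 0 = -18.

-18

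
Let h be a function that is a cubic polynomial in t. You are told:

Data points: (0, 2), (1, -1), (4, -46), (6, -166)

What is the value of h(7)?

Write h(t) = at³ + bt² + ct + d; the 4 given values yield a linear system in the 4 coefficients.
Solving, h(t) = -t³ + 2t² - 4t + 2.
Then h(7) = -271.

-271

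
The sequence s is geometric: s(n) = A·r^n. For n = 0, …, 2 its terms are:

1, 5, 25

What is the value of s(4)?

Consecutive ratio: 5/1 = 5, and 25/5 = 5, so r = 5.
Then A·5^0 = 1 gives A = 1, and s(n) = 1·5^n.
s(4) = 1·5^4 = 625.

625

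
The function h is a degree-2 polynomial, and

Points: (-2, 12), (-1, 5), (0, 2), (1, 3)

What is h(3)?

Write h(m) = am² + bm + c; the 4 given values yield a linear system in the 3 coefficients.
Solving, h(m) = 2m² - m + 2.
Then h(3) = 17.

17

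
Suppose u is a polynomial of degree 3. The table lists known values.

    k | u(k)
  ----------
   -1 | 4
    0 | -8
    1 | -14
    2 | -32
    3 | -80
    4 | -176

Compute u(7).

-932

First differences: -12, -6, -18, -48, -96. Second differences: 6, -12, -30, -48. Third differences: -18, -18, -18.
Level-3 differences are constant, so u has degree 3.
Fitting a degree-3 polynomial gives u(k) = -3k³ + 3k² - 6k - 8.
Then u(7) = -932.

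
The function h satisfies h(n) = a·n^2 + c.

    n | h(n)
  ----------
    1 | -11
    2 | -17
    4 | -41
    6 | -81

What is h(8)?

From h(1) = -11 and h(2) = -17: 1a + c = -11 and 4a + c = -17.
Subtracting: 3a = -6, so a = -2; then c = -11 − (-2)·1 = -9.
So h(n) = -2n² − 9, and h(8) = -137.

-137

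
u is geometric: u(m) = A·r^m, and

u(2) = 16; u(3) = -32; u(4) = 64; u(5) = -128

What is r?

-2

Consecutive ratio: -32/16 = -2, and 64/(-32) = -2, so r = -2.
Then A·(-2)^2 = 16 gives A = 4, and u(m) = 4·(-2)^m.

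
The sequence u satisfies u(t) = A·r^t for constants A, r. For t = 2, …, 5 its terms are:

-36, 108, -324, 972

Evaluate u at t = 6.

-2916

Consecutive ratio: 108/(-36) = -3, and -324/108 = -3, so r = -3.
Then A·(-3)^2 = -36 gives A = -4, and u(t) = -4·(-3)^t.
u(6) = -4·(-3)^6 = -2916.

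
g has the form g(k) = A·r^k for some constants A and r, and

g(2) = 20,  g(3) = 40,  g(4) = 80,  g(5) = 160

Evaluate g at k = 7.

640

Consecutive ratio: 40/20 = 2, and 80/40 = 2, so r = 2.
Then A·2^2 = 20 gives A = 5, and g(k) = 5·2^k.
g(7) = 5·2^7 = 640.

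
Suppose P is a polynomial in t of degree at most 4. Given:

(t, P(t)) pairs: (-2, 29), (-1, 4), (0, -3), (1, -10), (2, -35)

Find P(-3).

90

Write P(t) = at^4 + bt³ + ct² + dt + e; the 5 given values yield a linear system in the 5 coefficients.
Solving, the leading coefficient vanishes, and P(t) = -3t³ - 4t - 3.
Then P(-3) = 90.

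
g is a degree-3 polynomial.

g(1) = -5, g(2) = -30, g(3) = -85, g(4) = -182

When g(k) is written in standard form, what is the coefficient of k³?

Write g(k) = ak³ + bk² + ck + d; the 4 given values yield a linear system in the 4 coefficients.
Solving, g(k) = -2k³ - 3k² - 2k + 2.
The coefficient of k³ is -2.

-2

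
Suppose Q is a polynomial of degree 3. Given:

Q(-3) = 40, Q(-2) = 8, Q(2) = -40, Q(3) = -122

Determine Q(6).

Write Q(n) = an³ + bn² + cn + d; the 4 given values yield a linear system in the 4 coefficients.
Solving, Q(n) = -3n³ - 5n² + 4.
Then Q(6) = -824.

-824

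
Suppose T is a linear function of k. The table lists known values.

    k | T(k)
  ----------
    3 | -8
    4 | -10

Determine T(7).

-16

Write T(k) = ak + b; the 2 given values yield a linear system in the 2 coefficients.
Solving, T(k) = -2k - 2.
Then T(7) = -16.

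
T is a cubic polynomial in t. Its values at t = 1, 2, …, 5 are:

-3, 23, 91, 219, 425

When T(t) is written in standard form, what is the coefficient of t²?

3

First differences: 26, 68, 128, 206. Second differences: 42, 60, 78. Third differences: 18, 18.
Level-3 differences are constant, so T has degree 3.
Fitting a degree-3 polynomial gives T(t) = 3t³ + 3t² - 4t - 5.
The coefficient of t² is 3.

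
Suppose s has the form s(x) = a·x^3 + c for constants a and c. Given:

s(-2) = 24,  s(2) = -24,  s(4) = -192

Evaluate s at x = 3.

From s(-2) = 24 and s(2) = -24: -8a + c = 24 and 8a + c = -24.
Subtracting: 16a = -48, so a = -3; then c = 24 − (-3)·(-8) = 0.
So s(x) = -3x³ + 0, and s(3) = -81.

-81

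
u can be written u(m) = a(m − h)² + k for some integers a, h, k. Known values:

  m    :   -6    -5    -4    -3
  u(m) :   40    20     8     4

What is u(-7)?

First differences -20, -12, -4; second difference 8 = 2a, so a = 4.
Expanding, the m-coefficient is −2ah = -8h; matching it to the data gives h = -3, and then k = 4.
So u(m) = 4(m + 3)² + 4.
u(-7) = 4·(-4)² + 4 = 68.

68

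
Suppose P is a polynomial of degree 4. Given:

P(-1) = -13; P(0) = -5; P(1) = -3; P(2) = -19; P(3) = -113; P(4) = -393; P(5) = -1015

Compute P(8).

-7213

First differences: 8, 2, -16, -94, -280, -622. Second differences: -6, -18, -78, -186, -342. Third differences: -12, -60, -108, -156. Fourth differences: -48, -48, -48.
Level-4 differences are constant, so P has degree 4.
Fitting a degree-4 polynomial gives P(m) = -2m^4 + 2m³ - m² + 3m - 5.
Then P(8) = -7213.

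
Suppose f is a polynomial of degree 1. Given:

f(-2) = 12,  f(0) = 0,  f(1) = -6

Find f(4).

Write f(k) = ak + b; the 3 given values yield a linear system in the 2 coefficients.
Solving, f(k) = -6k.
Then f(4) = -24.

-24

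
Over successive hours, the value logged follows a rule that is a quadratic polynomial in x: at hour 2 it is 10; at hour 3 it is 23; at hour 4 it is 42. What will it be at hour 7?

Write the value at x as u(x).
Write u(x) = ax² + bx + c; the 3 given values yield a linear system in the 3 coefficients.
Solving, u(x) = 3x² - 2x + 2.
Then u(7) = 135.

135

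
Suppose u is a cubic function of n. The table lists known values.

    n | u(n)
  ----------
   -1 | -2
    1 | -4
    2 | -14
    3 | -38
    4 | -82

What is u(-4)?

Write u(n) = an³ + bn² + cn + d; the 5 given values yield a linear system in the 4 coefficients.
Solving, u(n) = -n³ - n² - 2.
Then u(-4) = 46.

46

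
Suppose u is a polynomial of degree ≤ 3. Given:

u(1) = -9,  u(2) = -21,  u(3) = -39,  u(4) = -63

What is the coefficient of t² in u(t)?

First differences: -12, -18, -24. Second differences: -6, -6.
Level-2 differences are constant, so u has degree 2.
Fitting a degree-2 polynomial gives u(t) = -3t² - 3t - 3.
The coefficient of t² is -3.

-3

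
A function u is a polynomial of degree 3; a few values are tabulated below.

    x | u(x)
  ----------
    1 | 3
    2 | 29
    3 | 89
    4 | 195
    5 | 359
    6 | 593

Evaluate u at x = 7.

909

First differences: 26, 60, 106, 164, 234. Second differences: 34, 46, 58, 70. Third differences: 12, 12, 12.
Level-3 differences are constant, so u has degree 3.
Extending the table by one column gives the next first difference 316, so u(7) = 593 + 316 = 909.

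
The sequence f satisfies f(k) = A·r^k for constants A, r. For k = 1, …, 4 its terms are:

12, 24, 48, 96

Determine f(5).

Consecutive ratio: 24/12 = 2, and 48/24 = 2, so r = 2.
Then A·2^1 = 12 gives A = 6, and f(k) = 6·2^k.
f(5) = 6·2^5 = 192.

192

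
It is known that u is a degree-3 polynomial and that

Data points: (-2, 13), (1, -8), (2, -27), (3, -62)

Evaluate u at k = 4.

-119

Write u(k) = ak³ + bk² + ck + d; the 4 given values yield a linear system in the 4 coefficients.
Solving, u(k) = -k³ - 2k² - 6k + 1.
Then u(4) = -119.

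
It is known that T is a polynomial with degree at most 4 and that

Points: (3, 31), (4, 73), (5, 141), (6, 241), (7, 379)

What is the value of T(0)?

1

First differences: 42, 68, 100, 138. Second differences: 26, 32, 38. Third differences: 6, 6.
Level-3 differences are constant, so T has degree 3.
Fitting a degree-3 polynomial gives T(x) = x³ + x² - 2x + 1.
Then T(0) = 1.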